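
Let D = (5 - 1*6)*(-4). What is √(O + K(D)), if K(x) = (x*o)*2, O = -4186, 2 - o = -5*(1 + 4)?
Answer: I*√3970 ≈ 63.008*I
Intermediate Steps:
o = 27 (o = 2 - (-5)*(1 + 4) = 2 - (-5)*5 = 2 - 1*(-25) = 2 + 25 = 27)
D = 4 (D = (5 - 6)*(-4) = -1*(-4) = 4)
K(x) = 54*x (K(x) = (x*27)*2 = (27*x)*2 = 54*x)
√(O + K(D)) = √(-4186 + 54*4) = √(-4186 + 216) = √(-3970) = I*√3970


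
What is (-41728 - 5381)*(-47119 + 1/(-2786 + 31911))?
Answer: 64649606233266/29125 ≈ 2.2197e+9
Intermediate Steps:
(-41728 - 5381)*(-47119 + 1/(-2786 + 31911)) = -47109*(-47119 + 1/29125) = -47109*(-1372340874/29125) = 64649606233266/29125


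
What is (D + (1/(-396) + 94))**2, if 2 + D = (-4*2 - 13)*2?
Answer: 392000401/156816 ≈ 2499.7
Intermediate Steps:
D = -44 (D = -2 + (-4*2 - 13)*2 = -2 + (-8 - 13)*2 = -2 - 21*2 = -2 - 42 = -44)
(D + (1/(-396) + 94))**2 = (-44 + (1/(-396) + 94))**2 = (-44 + (-1/396 + 94))**2 = (-44 + 37223/396)**2 = (19799/396)**2 = 392000401/156816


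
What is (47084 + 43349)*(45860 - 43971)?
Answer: 170827937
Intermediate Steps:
(47084 + 43349)*(45860 - 43971) = 90433*1889 = 170827937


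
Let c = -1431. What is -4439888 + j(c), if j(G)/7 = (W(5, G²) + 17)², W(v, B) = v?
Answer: -4436500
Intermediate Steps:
j(G) = 3388 (j(G) = 7*(5 + 17)² = 7*22² = 7*484 = 3388)
-4439888 + j(c) = -4439888 + 3388 = -4436500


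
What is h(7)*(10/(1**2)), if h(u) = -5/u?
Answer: -50/7 ≈ -7.1429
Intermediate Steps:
h(7)*(10/(1**2)) = (-5/7)*(10/(1**2)) = (-5*1/7)*(10/1) = -50/7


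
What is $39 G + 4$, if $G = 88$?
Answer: $3436$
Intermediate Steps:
$39 G + 4 = 39 \cdot 88 + 4 = 3432 + 4 = 3436$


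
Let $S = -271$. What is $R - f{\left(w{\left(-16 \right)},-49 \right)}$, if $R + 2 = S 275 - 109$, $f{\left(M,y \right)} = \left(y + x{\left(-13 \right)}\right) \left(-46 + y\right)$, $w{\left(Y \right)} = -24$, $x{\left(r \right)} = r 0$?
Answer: $-79291$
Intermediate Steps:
$x{\left(r \right)} = 0$
$f{\left(M,y \right)} = y \left(-46 + y\right)$ ($f{\left(M,y \right)} = \left(y + 0\right) \left(-46 + y\right) = y \left(-46 + y\right)$)
$R = -74636$ ($R = -2 - 74634 = -74636$)
$R - f{\left(w{\left(-16 \right)},-49 \right)} = -74636 - - 49 \left(-46 - 49\right) = -74636 - \left(-49\right) \left(-95\right) = -74636 - 4655 = -79291$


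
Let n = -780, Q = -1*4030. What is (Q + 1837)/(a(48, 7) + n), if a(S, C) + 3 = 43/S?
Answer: 105264/37541 ≈ 2.8040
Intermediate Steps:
a(S, C) = -3 + 43/S
Q = -4030
(Q + 1837)/(a(48, 7) + n) = (-4030 + 1837)/((-3 + 43/48) - 780) = -2193/((-3 + 43*(1/48)) - 780) = -2193/((-3 + 43/48) - 780) = -2193/(-101/48 - 780) = -2193/(-37541/48) = -2193*(-48/37541) = 105264/37541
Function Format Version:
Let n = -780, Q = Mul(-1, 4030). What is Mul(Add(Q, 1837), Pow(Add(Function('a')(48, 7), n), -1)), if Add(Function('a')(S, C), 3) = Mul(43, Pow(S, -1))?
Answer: Rational(105264, 37541) ≈ 2.8040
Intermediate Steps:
Function('a')(S, C) = Add(-3, Mul(43, Pow(S, -1)))
Q = -4030
Mul(Add(Q, 1837), Pow(Add(Function('a')(48, 7), n), -1)) = Mul(Add(-4030, 1837), Pow(Add(Add(-3, Mul(43, Pow(48, -1))), -780), -1)) = Mul(-2193, Pow(Add(Add(-3, Mul(43, Rational(1, 48))), -780), -1)) = Mul(-2193, Pow(Add(Add(-3, Rational(43, 48)), -780), -1)) = Mul(-2193, Pow(Add(Rational(-101, 48), -780), -1)) = Mul(-2193, Pow(Rational(-37541, 48), -1)) = Mul(-2193, Rational(-48, 37541)) = Rational(105264, 37541)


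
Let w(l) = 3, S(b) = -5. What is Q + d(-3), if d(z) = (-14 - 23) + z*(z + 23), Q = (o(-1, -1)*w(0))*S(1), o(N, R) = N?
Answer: -82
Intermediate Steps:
Q = 15 (Q = -1*3*(-5) = -3*(-5) = 15)
d(z) = -37 + z*(23 + z)
Q + d(-3) = 15 + (-37 + (-3)² + 23*(-3)) = 15 + (-37 + 9 - 69) = 15 - 97 = -82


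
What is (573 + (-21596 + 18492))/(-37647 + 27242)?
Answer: 2531/10405 ≈ 0.24325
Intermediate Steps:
(573 + (-21596 + 18492))/(-37647 + 27242) = (573 - 3104)/(-10405) = -2531*(-1/10405) = 2531/10405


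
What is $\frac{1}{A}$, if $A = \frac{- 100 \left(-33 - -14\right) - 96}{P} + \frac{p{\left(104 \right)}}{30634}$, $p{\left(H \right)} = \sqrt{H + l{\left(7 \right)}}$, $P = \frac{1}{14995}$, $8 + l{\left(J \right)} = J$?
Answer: $\frac{25385774582916880}{686710080526992862542297} - \frac{30634 \sqrt{103}}{686710080526992862542297} \approx 3.6967 \cdot 10^{-8}$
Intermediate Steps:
$l{\left(J \right)} = -8 + J$
$P = \frac{1}{14995} \approx 6.6689 \cdot 10^{-5}$
$p{\left(H \right)} = \sqrt{-1 + H}$ ($p{\left(H \right)} = \sqrt{H + \left(-8 + 7\right)} = \sqrt{H - 1} = \sqrt{-1 + H}$)
$A = 27050980 + \frac{\sqrt{103}}{30634}$ ($A = \left(- 100 \left(-33 - -14\right) - 96\right) \frac{1}{\frac{1}{14995}} + \frac{\sqrt{-1 + 104}}{30634} = \left(- 100 \left(-33 + 14\right) - 96\right) 14995 + \sqrt{103} \cdot \frac{1}{30634} = \left(\left(-100\right) \left(-19\right) - 96\right) 14995 + \frac{\sqrt{103}}{30634} = \left(1900 - 96\right) 14995 + \frac{\sqrt{103}}{30634} = 1804 \cdot 14995 + \frac{\sqrt{103}}{30634} = 27050980 + \frac{\sqrt{103}}{30634} \approx 2.7051 \cdot 10^{7}$)
$\frac{1}{A} = \frac{1}{27050980 + \frac{\sqrt{103}}{30634}}$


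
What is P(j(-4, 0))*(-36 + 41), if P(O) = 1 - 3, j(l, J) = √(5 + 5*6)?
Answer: -10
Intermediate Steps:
j(l, J) = √35 (j(l, J) = √(5 + 30) = √35)
P(O) = -2
P(j(-4, 0))*(-36 + 41) = -2*(-36 + 41) = -2*5 = -10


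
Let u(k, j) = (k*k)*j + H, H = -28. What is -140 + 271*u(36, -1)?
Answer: -358944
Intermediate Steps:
u(k, j) = -28 + j*k² (u(k, j) = (k*k)*j - 28 = k²*j - 28 = j*k² - 28 = -28 + j*k²)
-140 + 271*u(36, -1) = -140 + 271*(-28 - 1*36²) = -140 + 271*(-28 - 1*1296) = -140 + 271*(-28 - 1296) = -140 + 271*(-1324) = -140 - 358804 = -358944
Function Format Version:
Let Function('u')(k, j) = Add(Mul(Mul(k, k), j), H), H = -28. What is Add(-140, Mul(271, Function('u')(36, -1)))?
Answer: -358944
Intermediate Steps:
Function('u')(k, j) = Add(-28, Mul(j, Pow(k, 2))) (Function('u')(k, j) = Add(Mul(Mul(k, k), j), -28) = Add(Mul(Pow(k, 2), j), -28) = Add(Mul(j, Pow(k, 2)), -28) = Add(-28, Mul(j, Pow(k, 2))))
Add(-140, Mul(271, Function('u')(36, -1))) = Add(-140, Mul(271, Add(-28, Mul(-1, Pow(36, 2))))) = Add(-140, Mul(271, Add(-28, Mul(-1, 1296)))) = Add(-140, Mul(271, Add(-28, -1296))) = Add(-140, Mul(271, -1324)) = Add(-140, -358804) = -358944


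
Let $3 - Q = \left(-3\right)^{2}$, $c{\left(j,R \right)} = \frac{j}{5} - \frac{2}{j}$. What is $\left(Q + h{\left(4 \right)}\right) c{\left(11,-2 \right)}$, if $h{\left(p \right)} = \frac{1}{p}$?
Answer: $- \frac{2553}{220} \approx -11.605$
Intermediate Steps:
$c{\left(j,R \right)} = - \frac{2}{j} + \frac{j}{5}$ ($c{\left(j,R \right)} = j \frac{1}{5} - \frac{2}{j} = \frac{j}{5} - \frac{2}{j} = - \frac{2}{j} + \frac{j}{5}$)
$Q = -6$ ($Q = 3 - \left(-3\right)^{2} = 3 - 9 = -6$)
$\left(Q + h{\left(4 \right)}\right) c{\left(11,-2 \right)} = \left(-6 + \frac{1}{4}\right) \left(- \frac{2}{11} + \frac{1}{5} \cdot 11\right) = \left(-6 + \frac{1}{4}\right) \left(\left(-2\right) \frac{1}{11} + \frac{11}{5}\right) = - \frac{23 \left(- \frac{2}{11} + \frac{11}{5}\right)}{4} = \left(- \frac{23}{4}\right) \frac{111}{55} = - \frac{2553}{220}$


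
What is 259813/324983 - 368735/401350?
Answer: -3111331791/26086385410 ≈ -0.11927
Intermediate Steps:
259813/324983 - 368735/401350 = 259813*(1/324983) - 368735*1/401350 = 259813/324983 - 73747/80270 = -3111331791/26086385410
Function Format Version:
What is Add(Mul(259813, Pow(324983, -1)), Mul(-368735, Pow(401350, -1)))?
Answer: Rational(-3111331791, 26086385410) ≈ -0.11927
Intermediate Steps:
Add(Mul(259813, Pow(324983, -1)), Mul(-368735, Pow(401350, -1))) = Add(Mul(259813, Rational(1, 324983)), Mul(-368735, Rational(1, 401350))) = Add(Rational(259813, 324983), Rational(-73747, 80270)) = Rational(-3111331791, 26086385410)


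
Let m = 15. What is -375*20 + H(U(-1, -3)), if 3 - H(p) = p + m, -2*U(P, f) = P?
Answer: -15025/2 ≈ -7512.5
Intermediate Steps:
U(P, f) = -P/2
H(p) = -12 - p (H(p) = 3 - (p + 15) = 3 - (15 + p) = 3 + (-15 - p) = -12 - p)
-375*20 + H(U(-1, -3)) = -375*20 + (-12 - (-1)*(-1)/2) = -7500 + (-12 - 1*½) = -7500 + (-12 - ½) = -7500 - 25/2 = -15025/2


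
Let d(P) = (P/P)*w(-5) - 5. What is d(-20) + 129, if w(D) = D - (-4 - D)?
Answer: 118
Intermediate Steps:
w(D) = 4 + 2*D (w(D) = D + (4 + D) = 4 + 2*D)
d(P) = -11 (d(P) = (P/P)*(4 + 2*(-5)) - 5 = 1*(4 - 10) - 5 = 1*(-6) - 5 = -6 - 5 = -11)
d(-20) + 129 = -11 + 129 = 118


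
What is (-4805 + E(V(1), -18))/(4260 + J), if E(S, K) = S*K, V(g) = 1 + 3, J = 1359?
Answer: -4877/5619 ≈ -0.86795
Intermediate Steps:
V(g) = 4
E(S, K) = K*S
(-4805 + E(V(1), -18))/(4260 + J) = (-4805 - 18*4)/(4260 + 1359) = (-4805 - 72)/5619 = -4877*1/5619 = -4877/5619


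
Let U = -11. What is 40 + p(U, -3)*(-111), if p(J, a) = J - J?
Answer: 40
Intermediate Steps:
p(J, a) = 0
40 + p(U, -3)*(-111) = 40 + 0*(-111) = 40 + 0 = 40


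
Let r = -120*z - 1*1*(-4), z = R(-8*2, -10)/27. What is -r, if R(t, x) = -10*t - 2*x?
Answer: 796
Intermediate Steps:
z = 20/3 (z = (-(-80)*2 - 2*(-10))/27 = (-10*(-16) + 20)*(1/27) = (160 + 20)*(1/27) = 180*(1/27) = 20/3 ≈ 6.6667)
r = -796 (r = -120*20/3 - 1*1*(-4) = -800 - 1*(-4) = -800 + 4 = -796)
-r = -1*(-796) = 796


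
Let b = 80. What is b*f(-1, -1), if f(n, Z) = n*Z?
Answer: 80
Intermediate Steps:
f(n, Z) = Z*n
b*f(-1, -1) = 80*(-1*(-1)) = 80*1 = 80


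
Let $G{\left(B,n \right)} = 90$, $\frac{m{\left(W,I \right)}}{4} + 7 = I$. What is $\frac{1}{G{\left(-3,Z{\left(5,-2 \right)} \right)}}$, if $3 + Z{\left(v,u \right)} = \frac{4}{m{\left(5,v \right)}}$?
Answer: $\frac{1}{90} \approx 0.011111$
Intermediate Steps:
$m{\left(W,I \right)} = -28 + 4 I$
$Z{\left(v,u \right)} = -3 + \frac{4}{-28 + 4 v}$
$\frac{1}{G{\left(-3,Z{\left(5,-2 \right)} \right)}} = \frac{1}{90}$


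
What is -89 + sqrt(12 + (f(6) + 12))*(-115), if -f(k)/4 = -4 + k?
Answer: -549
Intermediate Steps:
f(k) = 16 - 4*k (f(k) = -4*(-4 + k) = 16 - 4*k)
-89 + sqrt(12 + (f(6) + 12))*(-115) = -89 + sqrt(12 + ((16 - 4*6) + 12))*(-115) = -89 + sqrt(12 + ((16 - 24) + 12))*(-115) = -89 + sqrt(12 + (-8 + 12))*(-115) = -89 + sqrt(12 + 4)*(-115) = -89 + sqrt(16)*(-115) = -89 + 4*(-115) = -89 - 460 = -549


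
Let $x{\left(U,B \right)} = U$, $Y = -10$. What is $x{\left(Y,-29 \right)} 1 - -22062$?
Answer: $22052$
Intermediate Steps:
$x{\left(Y,-29 \right)} 1 - -22062 = \left(-10\right) 1 - -22062 = -10 + 22062 = 22052$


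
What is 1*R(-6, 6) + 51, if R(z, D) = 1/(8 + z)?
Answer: 103/2 ≈ 51.500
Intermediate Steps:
1*R(-6, 6) + 51 = 1/(8 - 6) + 51 = 1/2 + 51 = 1*(½) + 51 = ½ + 51 = 103/2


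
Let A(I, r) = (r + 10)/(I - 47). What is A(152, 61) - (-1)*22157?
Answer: 2326556/105 ≈ 22158.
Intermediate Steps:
A(I, r) = (10 + r)/(-47 + I)
A(152, 61) - (-1)*22157 = (10 + 61)/(-47 + 152) - (-1)*22157 = 71/105 - 1*(-22157) = (1/105)*71 + 22157 = 71/105 + 22157 = 2326556/105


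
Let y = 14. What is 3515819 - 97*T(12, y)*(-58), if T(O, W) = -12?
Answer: 3448307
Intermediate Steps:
3515819 - 97*T(12, y)*(-58) = 3515819 - 97*(-12)*(-58) = 3515819 - (-1164)*(-58) = 3515819 - 1*67512 = 3515819 - 67512 = 3448307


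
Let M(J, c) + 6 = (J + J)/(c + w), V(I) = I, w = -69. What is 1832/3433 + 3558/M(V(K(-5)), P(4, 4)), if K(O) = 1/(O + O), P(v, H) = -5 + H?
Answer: -4271269532/7205867 ≈ -592.75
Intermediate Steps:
K(O) = 1/(2*O)
M(J, c) = -6 + 2*J/(-69 + c) (M(J, c) = -6 + (J + J)/(c - 69) = -6 + (2*J)/(-69 + c) = -6 + 2*J/(-69 + c))
1832/3433 + 3558/M(V(K(-5)), P(4, 4)) = 1832/3433 + 3558/((2*(207 + (½)/(-5) - 3*(-5 + 4))/(-69 + (-5 + 4)))) = 1832*(1/3433) + 3558/((2*(207 + (½)*(-⅕) - 3*(-1))/(-69 - 1))) = 1832/3433 + 3558/((2*(207 - ⅒ + 3)/(-70))) = 1832/3433 + 3558/((2*(-1/70)*(2099/10))) = 1832/3433 + 3558/(-2099/350) = 1832/3433 + 3558*(-350/2099) = 1832/3433 - 1245300/2099 = -4271269532/7205867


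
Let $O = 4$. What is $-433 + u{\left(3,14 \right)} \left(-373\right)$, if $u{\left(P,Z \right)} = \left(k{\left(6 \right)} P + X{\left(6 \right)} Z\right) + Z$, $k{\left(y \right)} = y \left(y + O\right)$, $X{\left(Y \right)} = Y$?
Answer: $-104127$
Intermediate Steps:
$k{\left(y \right)} = y \left(4 + y\right)$ ($k{\left(y \right)} = y \left(y + 4\right) = y \left(4 + y\right)$)
$u{\left(P,Z \right)} = 7 Z + 60 P$ ($u{\left(P,Z \right)} = \left(6 \left(4 + 6\right) P + 6 Z\right) + Z = \left(6 \cdot 10 P + 6 Z\right) + Z = \left(60 P + 6 Z\right) + Z = \left(6 Z + 60 P\right) + Z = 7 Z + 60 P$)
$-433 + u{\left(3,14 \right)} \left(-373\right) = -433 + \left(7 \cdot 14 + 60 \cdot 3\right) \left(-373\right) = -433 + \left(98 + 180\right) \left(-373\right) = -433 + 278 \left(-373\right) = -433 - 103694 = -104127$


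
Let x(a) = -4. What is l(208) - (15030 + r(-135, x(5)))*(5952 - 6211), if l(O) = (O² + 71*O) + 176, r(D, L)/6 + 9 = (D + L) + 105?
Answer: 3884156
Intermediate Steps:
r(D, L) = 576 + 6*D + 6*L (r(D, L) = -54 + 6*((D + L) + 105) = -54 + 6*(105 + D + L) = -54 + (630 + 6*D + 6*L) = 576 + 6*D + 6*L)
l(O) = 176 + O² + 71*O
l(208) - (15030 + r(-135, x(5)))*(5952 - 6211) = (176 + 208² + 71*208) - (15030 + (576 + 6*(-135) + 6*(-4)))*(5952 - 6211) = (176 + 43264 + 14768) - (15030 + (576 - 810 - 24))*(-259) = 58208 - (15030 - 258)*(-259) = 58208 - 14772*(-259) = 58208 - 1*(-3825948) = 58208 + 3825948 = 3884156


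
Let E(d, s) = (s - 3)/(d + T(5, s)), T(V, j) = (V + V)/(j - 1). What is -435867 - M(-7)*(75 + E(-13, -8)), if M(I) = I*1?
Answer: -55287741/127 ≈ -4.3534e+5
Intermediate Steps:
T(V, j) = 2*V/(-1 + j) (T(V, j) = (2*V)/(-1 + j) = 2*V/(-1 + j))
M(I) = I
E(d, s) = (-3 + s)/(d + 10/(-1 + s)) (E(d, s) = (s - 3)/(d + 2*5/(-1 + s)) = (-3 + s)/(d + 10/(-1 + s)))
-435867 - M(-7)*(75 + E(-13, -8)) = -435867 - (-7)*(75 + (-1 - 8)*(-3 - 8)/(10 - 13*(-1 - 8))) = -435867 - (-7)*(75 - 9*(-11)/(10 - 13*(-9))) = -435867 - (-7)*(75 - 9*(-11)/(10 + 117)) = -435867 - (-7)*(75 - 9*(-11)/127) = -435867 - (-7)*(75 + (1/127)*(-9)*(-11)) = -435867 - (-7)*(75 + 99/127) = -435867 - (-7)*9624/127 = -435867 - 1*(-67368/127) = -435867 + 67368/127 = -55287741/127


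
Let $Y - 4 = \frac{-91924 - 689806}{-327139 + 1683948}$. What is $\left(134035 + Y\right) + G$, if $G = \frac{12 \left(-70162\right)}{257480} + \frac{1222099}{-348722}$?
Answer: $\frac{15580724283534194491}{116246605584230} \approx 1.3403 \cdot 10^{5}$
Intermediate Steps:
$Y = \frac{4645506}{1356809}$ ($Y = 4 + \frac{-91924 - 689806}{-327139 + 1683948} = 4 - \frac{781730}{1356809} = \frac{4645506}{1356809} \approx 3.4238$)
$G = - \frac{580410731}{85676470}$ ($G = \left(-841944\right) \frac{1}{257480} + 1222099 \left(- \frac{1}{348722}\right) = - \frac{105243}{32185} - \frac{9329}{2662} = - \frac{580410731}{85676470} \approx -6.7744$)
$\left(134035 + Y\right) + G = \left(134035 + \frac{4645506}{1356809}\right) - \frac{580410731}{85676470} = \frac{181864539821}{1356809} - \frac{580410731}{85676470} = \frac{15580724283534194491}{116246605584230}$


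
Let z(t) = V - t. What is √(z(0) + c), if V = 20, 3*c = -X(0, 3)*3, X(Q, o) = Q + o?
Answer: √17 ≈ 4.1231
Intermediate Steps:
c = -3 (c = (-(0 + 3)*3)/3 = (-1*3*3)/3 = (-3*3)/3 = (⅓)*(-9) = -3)
z(t) = 20 - t
√(z(0) + c) = √((20 - 1*0) - 3) = √((20 + 0) - 3) = √(20 - 3) = √17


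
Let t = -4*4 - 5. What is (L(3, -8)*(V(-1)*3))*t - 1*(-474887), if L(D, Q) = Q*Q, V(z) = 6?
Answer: 450695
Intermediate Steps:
L(D, Q) = Q**2
t = -21 (t = -16 - 5 = -21)
(L(3, -8)*(V(-1)*3))*t - 1*(-474887) = ((-8)**2*(6*3))*(-21) - 1*(-474887) = (64*18)*(-21) + 474887 = 1152*(-21) + 474887 = -24192 + 474887 = 450695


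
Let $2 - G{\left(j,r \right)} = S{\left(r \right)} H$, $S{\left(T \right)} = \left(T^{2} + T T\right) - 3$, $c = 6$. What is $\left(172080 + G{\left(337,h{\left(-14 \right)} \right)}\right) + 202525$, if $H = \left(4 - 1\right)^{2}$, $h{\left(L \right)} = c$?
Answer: $373986$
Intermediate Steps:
$h{\left(L \right)} = 6$
$H = 9$ ($H = 3^{2} = 9$)
$S{\left(T \right)} = -3 + 2 T^{2}$ ($S{\left(T \right)} = \left(T^{2} + T^{2}\right) - 3 = 2 T^{2} - 3 = -3 + 2 T^{2}$)
$G{\left(j,r \right)} = 29 - 18 r^{2}$ ($G{\left(j,r \right)} = 2 - \left(-3 + 2 r^{2}\right) 9 = 2 - \left(-27 + 18 r^{2}\right) = 29 - 18 r^{2}$)
$\left(172080 + G{\left(337,h{\left(-14 \right)} \right)}\right) + 202525 = \left(172080 + \left(29 - 18 \cdot 6^{2}\right)\right) + 202525 = \left(172080 + \left(29 - 648\right)\right) + 202525 = \left(172080 - 619\right) + 202525 = 171461 + 202525 = 373986$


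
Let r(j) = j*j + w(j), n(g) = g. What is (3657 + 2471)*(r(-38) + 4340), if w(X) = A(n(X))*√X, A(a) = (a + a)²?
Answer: 35444352 + 35395328*I*√38 ≈ 3.5444e+7 + 2.1819e+8*I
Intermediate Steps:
A(a) = 4*a² (A(a) = (2*a)² = 4*a²)
w(X) = 4*X^(5/2) (w(X) = (4*X²)*√X = 4*X^(5/2))
r(j) = j² + 4*j^(5/2) (r(j) = j*j + 4*j^(5/2) = j² + 4*j^(5/2))
(3657 + 2471)*(r(-38) + 4340) = (3657 + 2471)*(((-38)² + 4*(-38)^(5/2)) + 4340) = 6128*((1444 + 4*(1444*I*√38)) + 4340) = 6128*((1444 + 5776*I*√38) + 4340) = 6128*(5784 + 5776*I*√38) = 35444352 + 35395328*I*√38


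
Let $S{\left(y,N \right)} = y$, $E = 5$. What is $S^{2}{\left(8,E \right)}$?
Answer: $64$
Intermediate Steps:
$S^{2}{\left(8,E \right)} = 8^{2} = 64$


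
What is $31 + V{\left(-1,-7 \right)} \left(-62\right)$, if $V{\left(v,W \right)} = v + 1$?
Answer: $31$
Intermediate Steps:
$V{\left(v,W \right)} = 1 + v$
$31 + V{\left(-1,-7 \right)} \left(-62\right) = 31 + \left(1 - 1\right) \left(-62\right) = 31 + 0 \left(-62\right) = 31 + 0 = 31$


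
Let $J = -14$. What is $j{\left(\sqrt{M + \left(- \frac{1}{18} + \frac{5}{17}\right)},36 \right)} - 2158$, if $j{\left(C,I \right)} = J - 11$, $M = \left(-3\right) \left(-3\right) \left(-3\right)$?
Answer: $-2183$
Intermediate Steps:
$M = -27$ ($M = 9 \left(-3\right) = -27$)
$j{\left(C,I \right)} = -25$ ($j{\left(C,I \right)} = -14 - 11 = -25$)
$j{\left(\sqrt{M + \left(- \frac{1}{18} + \frac{5}{17}\right)},36 \right)} - 2158 = -25 - 2158 = -2183$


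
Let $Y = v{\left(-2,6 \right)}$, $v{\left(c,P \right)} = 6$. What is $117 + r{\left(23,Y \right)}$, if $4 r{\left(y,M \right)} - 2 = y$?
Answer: $\frac{493}{4} \approx 123.25$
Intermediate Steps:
$Y = 6$
$r{\left(y,M \right)} = \frac{1}{2} + \frac{y}{4}$
$117 + r{\left(23,Y \right)} = 117 + \left(\frac{1}{2} + \frac{1}{4} \cdot 23\right) = 117 + \left(\frac{1}{2} + \frac{23}{4}\right) = 117 + \frac{25}{4} = \frac{493}{4}$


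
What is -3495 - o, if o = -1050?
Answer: -2445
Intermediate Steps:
-3495 - o = -3495 - 1*(-1050) = -3495 + 1050 = -2445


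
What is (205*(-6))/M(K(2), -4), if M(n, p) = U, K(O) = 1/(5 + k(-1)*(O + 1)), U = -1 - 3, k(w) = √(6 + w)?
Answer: 615/2 ≈ 307.50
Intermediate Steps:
U = -4
K(O) = 1/(5 + √5*(1 + O)) (K(O) = 1/(5 + √(6 - 1)*(O + 1)) = 1/(5 + √5*(1 + O)))
M(n, p) = -4
(205*(-6))/M(K(2), -4) = (205*(-6))/(-4) = -1230*(-¼) = 615/2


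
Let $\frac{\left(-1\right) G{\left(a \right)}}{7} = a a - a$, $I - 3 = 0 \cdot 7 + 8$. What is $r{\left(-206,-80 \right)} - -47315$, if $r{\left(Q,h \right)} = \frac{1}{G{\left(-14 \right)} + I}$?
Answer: $\frac{69032584}{1459} \approx 47315.0$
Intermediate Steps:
$I = 11$ ($I = 3 + \left(0 \cdot 7 + 8\right) = 3 + \left(0 + 8\right) = 3 + 8 = 11$)
$G{\left(a \right)} = - 7 a^{2} + 7 a$ ($G{\left(a \right)} = - 7 \left(a a - a\right) = - 7 \left(a^{2} - a\right) = - 7 a^{2} + 7 a$)
$r{\left(Q,h \right)} = - \frac{1}{1459}$ ($r{\left(Q,h \right)} = \frac{1}{7 \left(-14\right) \left(1 - -14\right) + 11} = \frac{1}{7 \left(-14\right) \left(1 + 14\right) + 11} = \frac{1}{7 \left(-14\right) 15 + 11} = \frac{1}{-1470 + 11} = \frac{1}{-1459} = - \frac{1}{1459}$)
$r{\left(-206,-80 \right)} - -47315 = - \frac{1}{1459} - -47315 = - \frac{1}{1459} + 47315 = \frac{69032584}{1459}$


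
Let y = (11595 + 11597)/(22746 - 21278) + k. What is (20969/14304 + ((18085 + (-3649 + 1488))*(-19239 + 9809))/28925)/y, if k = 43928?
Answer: -157613992710097/1334518265271360 ≈ -0.11811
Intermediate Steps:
y = 16127374/367 (y = (11595 + 11597)/(22746 - 21278) + 43928 = 23192/1468 + 43928 = 23192*(1/1468) + 43928 = 5798/367 + 43928 = 16127374/367 ≈ 43944.)
(20969/14304 + ((18085 + (-3649 + 1488))*(-19239 + 9809))/28925)/y = (20969/14304 + ((18085 + (-3649 + 1488))*(-19239 + 9809))/28925)/(16127374/367) = (20969*(1/14304) + ((18085 - 2161)*(-9430))*(1/28925))*(367/16127374) = (20969/14304 + (15924*(-9430))*(1/28925))*(367/16127374) = (20969/14304 - 150163320*1/28925)*(367/16127374) = (20969/14304 - 30032664/5785)*(367/16127374) = -429465920191/82748640*367/16127374 = -157613992710097/1334518265271360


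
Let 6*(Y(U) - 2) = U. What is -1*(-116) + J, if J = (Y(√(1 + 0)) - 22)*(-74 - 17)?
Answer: 11525/6 ≈ 1920.8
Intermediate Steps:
Y(U) = 2 + U/6
J = 10829/6 (J = ((2 + √(1 + 0)/6) - 22)*(-74 - 17) = ((2 + √1/6) - 22)*(-91) = ((2 + (⅙)*1) - 22)*(-91) = ((2 + ⅙) - 22)*(-91) = (13/6 - 22)*(-91) = -119/6*(-91) = 10829/6 ≈ 1804.8)
-1*(-116) + J = -1*(-116) + 10829/6 = 116 + 10829/6 = 11525/6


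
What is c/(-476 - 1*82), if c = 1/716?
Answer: -1/399528 ≈ -2.5030e-6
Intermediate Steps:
c = 1/716 ≈ 0.0013966
c/(-476 - 1*82) = 1/(716*(-476 - 1*82)) = 1/(716*(-476 - 82)) = (1/716)/(-558) = (1/716)*(-1/558) = -1/399528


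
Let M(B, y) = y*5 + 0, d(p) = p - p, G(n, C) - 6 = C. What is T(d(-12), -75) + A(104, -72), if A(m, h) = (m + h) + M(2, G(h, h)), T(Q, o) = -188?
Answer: -486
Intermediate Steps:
G(n, C) = 6 + C
d(p) = 0
M(B, y) = 5*y (M(B, y) = 5*y + 0 = 5*y)
A(m, h) = 30 + m + 6*h (A(m, h) = (m + h) + 5*(6 + h) = (h + m) + (30 + 5*h) = 30 + m + 6*h)
T(d(-12), -75) + A(104, -72) = -188 + (30 + 104 + 6*(-72)) = -188 + (30 + 104 - 432) = -188 - 298 = -486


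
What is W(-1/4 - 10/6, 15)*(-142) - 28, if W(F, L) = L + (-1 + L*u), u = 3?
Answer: -8406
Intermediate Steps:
W(F, L) = -1 + 4*L (W(F, L) = L + (-1 + L*3) = L + (-1 + 3*L) = -1 + 4*L)
W(-1/4 - 10/6, 15)*(-142) - 28 = (-1 + 4*15)*(-142) - 28 = (-1 + 60)*(-142) - 28 = 59*(-142) - 28 = -8378 - 28 = -8406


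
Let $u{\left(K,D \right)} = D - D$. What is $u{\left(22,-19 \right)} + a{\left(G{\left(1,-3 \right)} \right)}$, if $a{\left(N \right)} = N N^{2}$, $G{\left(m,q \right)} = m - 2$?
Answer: $-1$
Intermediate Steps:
$G{\left(m,q \right)} = -2 + m$
$u{\left(K,D \right)} = 0$
$a{\left(N \right)} = N^{3}$
$u{\left(22,-19 \right)} + a{\left(G{\left(1,-3 \right)} \right)} = 0 + \left(-2 + 1\right)^{3} = 0 + \left(-1\right)^{3} = 0 - 1 = -1$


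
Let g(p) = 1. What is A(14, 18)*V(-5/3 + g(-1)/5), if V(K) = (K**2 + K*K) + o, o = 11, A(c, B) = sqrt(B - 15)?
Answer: 3443*sqrt(3)/225 ≈ 26.504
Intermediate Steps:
A(c, B) = sqrt(-15 + B)
V(K) = 11 + 2*K**2 (V(K) = (K**2 + K*K) + 11 = (K**2 + K**2) + 11 = 2*K**2 + 11 = 11 + 2*K**2)
A(14, 18)*V(-5/3 + g(-1)/5) = sqrt(-15 + 18)*(11 + 2*(-5/3 + 1/5)**2) = sqrt(3)*(11 + 2*(-5*1/3 + 1*(1/5))**2) = sqrt(3)*(11 + 2*(-5/3 + 1/5)**2) = sqrt(3)*(11 + 2*(-22/15)**2) = sqrt(3)*(11 + 2*(484/225)) = sqrt(3)*(11 + 968/225) = sqrt(3)*(3443/225) = 3443*sqrt(3)/225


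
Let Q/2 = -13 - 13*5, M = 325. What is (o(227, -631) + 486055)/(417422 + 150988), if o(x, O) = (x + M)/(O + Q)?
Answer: 382524733/447338670 ≈ 0.85511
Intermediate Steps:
Q = -156 (Q = 2*(-13 - 13*5) = 2*(-13 - 65) = 2*(-78) = -156)
o(x, O) = (325 + x)/(-156 + O) (o(x, O) = (x + 325)/(O - 156) = (325 + x)/(-156 + O))
(o(227, -631) + 486055)/(417422 + 150988) = ((325 + 227)/(-156 - 631) + 486055)/(417422 + 150988) = (552/(-787) + 486055)/568410 = (-1/787*552 + 486055)*(1/568410) = (-552/787 + 486055)*(1/568410) = (382524733/787)*(1/568410) = 382524733/447338670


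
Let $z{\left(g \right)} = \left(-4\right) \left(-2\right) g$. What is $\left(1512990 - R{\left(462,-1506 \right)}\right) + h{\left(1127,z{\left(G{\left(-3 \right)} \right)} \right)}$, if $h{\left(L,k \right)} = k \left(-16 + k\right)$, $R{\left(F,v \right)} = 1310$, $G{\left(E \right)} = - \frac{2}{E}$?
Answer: $\frac{13604608}{9} \approx 1.5116 \cdot 10^{6}$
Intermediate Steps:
$z{\left(g \right)} = 8 g$
$\left(1512990 - R{\left(462,-1506 \right)}\right) + h{\left(1127,z{\left(G{\left(-3 \right)} \right)} \right)} = \left(1512990 - 1310\right) + 8 \left(- \frac{2}{-3}\right) \left(-16 + 8 \left(- \frac{2}{-3}\right)\right) = \left(1512990 - 1310\right) + 8 \left(\left(-2\right) \left(- \frac{1}{3}\right)\right) \left(-16 + 8 \left(\left(-2\right) \left(- \frac{1}{3}\right)\right)\right) = 1511680 + 8 \cdot \frac{2}{3} \left(-16 + 8 \cdot \frac{2}{3}\right) = 1511680 + \frac{16 \left(-16 + \frac{16}{3}\right)}{3} = 1511680 + \frac{16}{3} \left(- \frac{32}{3}\right) = 1511680 - \frac{512}{9} = \frac{13604608}{9}$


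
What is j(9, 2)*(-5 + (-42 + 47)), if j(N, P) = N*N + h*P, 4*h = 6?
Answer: 0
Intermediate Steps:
h = 3/2 (h = (1/4)*6 = 3/2 ≈ 1.5000)
j(N, P) = N**2 + 3*P/2 (j(N, P) = N*N + 3*P/2 = N**2 + 3*P/2)
j(9, 2)*(-5 + (-42 + 47)) = (9**2 + (3/2)*2)*(-5 + (-42 + 47)) = (81 + 3)*(-5 + 5) = 84*0 = 0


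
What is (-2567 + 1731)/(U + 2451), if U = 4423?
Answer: -418/3437 ≈ -0.12162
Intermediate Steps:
(-2567 + 1731)/(U + 2451) = (-2567 + 1731)/(4423 + 2451) = -836/6874 = -836*1/6874 = -418/3437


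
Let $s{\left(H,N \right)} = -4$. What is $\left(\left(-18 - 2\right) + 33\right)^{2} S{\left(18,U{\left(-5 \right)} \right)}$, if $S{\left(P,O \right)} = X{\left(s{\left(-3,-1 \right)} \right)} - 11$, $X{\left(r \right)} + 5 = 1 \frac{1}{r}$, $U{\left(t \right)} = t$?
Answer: $- \frac{10985}{4} \approx -2746.3$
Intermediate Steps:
$X{\left(r \right)} = -5 + \frac{1}{r}$ ($X{\left(r \right)} = -5 + 1 \frac{1}{r} = -5 + \frac{1}{r}$)
$S{\left(P,O \right)} = - \frac{65}{4}$ ($S{\left(P,O \right)} = \left(-5 + \frac{1}{-4}\right) - 11 = \left(-5 - \frac{1}{4}\right) - 11 = - \frac{21}{4} - 11 = - \frac{65}{4}$)
$\left(\left(-18 - 2\right) + 33\right)^{2} S{\left(18,U{\left(-5 \right)} \right)} = \left(\left(-18 - 2\right) + 33\right)^{2} \left(- \frac{65}{4}\right) = \left(-20 + 33\right)^{2} \left(- \frac{65}{4}\right) = 13^{2} \left(- \frac{65}{4}\right) = 169 \left(- \frac{65}{4}\right) = - \frac{10985}{4}$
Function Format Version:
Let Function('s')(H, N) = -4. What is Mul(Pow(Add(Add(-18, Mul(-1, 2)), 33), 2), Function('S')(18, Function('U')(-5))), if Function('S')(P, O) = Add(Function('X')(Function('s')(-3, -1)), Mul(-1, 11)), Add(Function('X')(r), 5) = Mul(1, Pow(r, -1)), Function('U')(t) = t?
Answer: Rational(-10985, 4) ≈ -2746.3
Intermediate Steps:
Function('X')(r) = Add(-5, Pow(r, -1)) (Function('X')(r) = Add(-5, Mul(1, Pow(r, -1))) = Add(-5, Pow(r, -1)))
Function('S')(P, O) = Rational(-65, 4) (Function('S')(P, O) = Add(Add(-5, Pow(-4, -1)), Mul(-1, 11)) = Add(Add(-5, Rational(-1, 4)), -11) = Add(Rational(-21, 4), -11) = Rational(-65, 4))
Mul(Pow(Add(Add(-18, Mul(-1, 2)), 33), 2), Function('S')(18, Function('U')(-5))) = Mul(Pow(Add(Add(-18, Mul(-1, 2)), 33), 2), Rational(-65, 4)) = Mul(Pow(Add(Add(-18, -2), 33), 2), Rational(-65, 4)) = Mul(Pow(Add(-20, 33), 2), Rational(-65, 4)) = Mul(Pow(13, 2), Rational(-65, 4)) = Mul(169, Rational(-65, 4)) = Rational(-10985, 4)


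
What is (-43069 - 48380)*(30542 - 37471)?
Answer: 633650121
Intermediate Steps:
(-43069 - 48380)*(30542 - 37471) = -91449*(-6929) = 633650121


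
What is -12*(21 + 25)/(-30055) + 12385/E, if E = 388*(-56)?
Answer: -360237319/653035040 ≈ -0.55164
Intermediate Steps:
E = -21728
-12*(21 + 25)/(-30055) + 12385/E = -12*(21 + 25)/(-30055) + 12385/(-21728) = -12*46*(-1/30055) + 12385*(-1/21728) = -552*(-1/30055) - 12385/21728 = 552/30055 - 12385/21728 = -360237319/653035040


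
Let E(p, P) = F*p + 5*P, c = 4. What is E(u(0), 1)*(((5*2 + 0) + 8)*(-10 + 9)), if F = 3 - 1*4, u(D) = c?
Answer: -18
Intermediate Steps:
u(D) = 4
F = -1 (F = 3 - 4 = -1)
E(p, P) = -p + 5*P
E(u(0), 1)*(((5*2 + 0) + 8)*(-10 + 9)) = (-1*4 + 5*1)*(((5*2 + 0) + 8)*(-10 + 9)) = (-4 + 5)*(((10 + 0) + 8)*(-1)) = 1*((10 + 8)*(-1)) = 1*(18*(-1)) = 1*(-18) = -18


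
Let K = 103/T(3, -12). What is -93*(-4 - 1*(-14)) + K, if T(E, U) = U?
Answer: -11263/12 ≈ -938.58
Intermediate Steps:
K = -103/12 (K = 103/(-12) = 103*(-1/12) = -103/12 ≈ -8.5833)
-93*(-4 - 1*(-14)) + K = -93*(-4 - 1*(-14)) - 103/12 = -93*(-4 + 14) - 103/12 = -93*10 - 103/12 = -930 - 103/12 = -11263/12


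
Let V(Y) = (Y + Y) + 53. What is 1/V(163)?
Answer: 1/379 ≈ 0.0026385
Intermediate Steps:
V(Y) = 53 + 2*Y (V(Y) = 2*Y + 53 = 53 + 2*Y)
1/V(163) = 1/(53 + 2*163) = 1/(53 + 326) = 1/379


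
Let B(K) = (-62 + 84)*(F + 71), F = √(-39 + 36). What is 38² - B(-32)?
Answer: -118 - 22*I*√3 ≈ -118.0 - 38.105*I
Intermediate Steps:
F = I*√3 (F = √(-3) = I*√3 ≈ 1.732*I)
B(K) = 1562 + 22*I*√3 (B(K) = (-62 + 84)*(I*√3 + 71) = 22*(71 + I*√3) = 1562 + 22*I*√3)
38² - B(-32) = 38² - (1562 + 22*I*√3) = 1444 + (-1562 - 22*I*√3) = -118 - 22*I*√3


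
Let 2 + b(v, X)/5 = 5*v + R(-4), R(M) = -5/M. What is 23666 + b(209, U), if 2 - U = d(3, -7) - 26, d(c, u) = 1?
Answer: 115549/4 ≈ 28887.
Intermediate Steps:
U = 27 (U = 2 - (1 - 26) = 2 - 1*(-25) = 2 + 25 = 27)
b(v, X) = -15/4 + 25*v (b(v, X) = -10 + 5*(5*v - 5/(-4)) = -10 + 5*(5*v - 5*(-1/4)) = -10 + 5*(5*v + 5/4) = -10 + 5*(5/4 + 5*v) = -10 + (25/4 + 25*v) = -15/4 + 25*v)
23666 + b(209, U) = 23666 + (-15/4 + 25*209) = 23666 + (-15/4 + 5225) = 23666 + 20885/4 = 115549/4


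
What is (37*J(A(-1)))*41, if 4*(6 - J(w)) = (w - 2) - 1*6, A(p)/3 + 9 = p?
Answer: 47027/2 ≈ 23514.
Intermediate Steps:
A(p) = -27 + 3*p
J(w) = 8 - w/4 (J(w) = 6 - ((w - 2) - 1*6)/4 = 6 - ((-2 + w) - 6)/4 = 6 - (-8 + w)/4 = 6 + (2 - w/4) = 8 - w/4)
(37*J(A(-1)))*41 = (37*(8 - (-27 + 3*(-1))/4))*41 = (37*(8 - (-27 - 3)/4))*41 = (37*(8 - 1/4*(-30)))*41 = (37*(8 + 15/2))*41 = (37*(31/2))*41 = (1147/2)*41 = 47027/2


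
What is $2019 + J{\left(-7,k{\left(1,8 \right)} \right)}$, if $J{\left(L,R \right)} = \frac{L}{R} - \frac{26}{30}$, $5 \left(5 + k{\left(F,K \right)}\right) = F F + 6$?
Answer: $\frac{181807}{90} \approx 2020.1$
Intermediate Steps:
$k{\left(F,K \right)} = - \frac{19}{5} + \frac{F^{2}}{5}$ ($k{\left(F,K \right)} = -5 + \frac{F F + 6}{5} = -5 + \frac{F^{2} + 6}{5} = -5 + \frac{6 + F^{2}}{5} = -5 + \left(\frac{6}{5} + \frac{F^{2}}{5}\right) = - \frac{19}{5} + \frac{F^{2}}{5}$)
$J{\left(L,R \right)} = - \frac{13}{15} + \frac{L}{R}$ ($J{\left(L,R \right)} = \frac{L}{R} - \frac{13}{15} = - \frac{13}{15} + \frac{L}{R}$)
$2019 + J{\left(-7,k{\left(1,8 \right)} \right)} = 2019 - \left(\frac{13}{15} + \frac{7}{- \frac{19}{5} + \frac{1^{2}}{5}}\right) = 2019 - \left(\frac{13}{15} + \frac{7}{- \frac{19}{5} + \frac{1}{5} \cdot 1}\right) = 2019 - \left(\frac{13}{15} + \frac{7}{- \frac{19}{5} + \frac{1}{5}}\right) = 2019 - \left(\frac{13}{15} + \frac{7}{- \frac{18}{5}}\right) = 2019 - - \frac{97}{90} = 2019 + \left(- \frac{13}{15} + \frac{35}{18}\right) = 2019 + \frac{97}{90} = \frac{181807}{90}$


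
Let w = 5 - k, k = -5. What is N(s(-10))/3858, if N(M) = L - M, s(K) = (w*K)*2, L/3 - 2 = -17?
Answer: 155/3858 ≈ 0.040176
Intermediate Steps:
w = 10 (w = 5 - 1*(-5) = 5 + 5 = 10)
L = -45 (L = 6 + 3*(-17) = 6 - 51 = -45)
s(K) = 20*K (s(K) = (10*K)*2 = 20*K)
N(M) = -45 - M
N(s(-10))/3858 = (-45 - 20*(-10))/3858 = (-45 - 1*(-200))*(1/3858) = (-45 + 200)*(1/3858) = 155*(1/3858) = 155/3858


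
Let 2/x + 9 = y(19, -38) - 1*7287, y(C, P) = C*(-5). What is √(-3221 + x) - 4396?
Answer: -4396 + 3*I*√19550355387/7391 ≈ -4396.0 + 56.754*I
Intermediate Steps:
y(C, P) = -5*C
x = -2/7391 (x = 2/(-9 + (-5*19 - 1*7287)) = 2/(-9 + (-95 - 7287)) = 2/(-9 - 7382) = 2/(-7391) = 2*(-1/7391) = -2/7391 ≈ -0.00027060)
√(-3221 + x) - 4396 = √(-3221 - 2/7391) - 4396 = √(-23806413/7391) - 4396 = 3*I*√19550355387/7391 - 4396 = -4396 + 3*I*√19550355387/7391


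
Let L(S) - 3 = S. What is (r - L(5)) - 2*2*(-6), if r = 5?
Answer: 21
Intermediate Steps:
L(S) = 3 + S
(r - L(5)) - 2*2*(-6) = (5 - (3 + 5)) - 2*2*(-6) = (5 - 1*8) - 4*(-6) = (5 - 8) + 24 = -3 + 24 = 21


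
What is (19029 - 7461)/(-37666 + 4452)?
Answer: -5784/16607 ≈ -0.34829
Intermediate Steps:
(19029 - 7461)/(-37666 + 4452) = 11568/(-33214) = 11568*(-1/33214) = -5784/16607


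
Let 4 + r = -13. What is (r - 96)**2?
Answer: 12769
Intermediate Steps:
r = -17 (r = -4 - 13 = -17)
(r - 96)**2 = (-17 - 96)**2 = (-113)**2 = 12769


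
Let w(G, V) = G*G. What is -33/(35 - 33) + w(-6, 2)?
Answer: 39/2 ≈ 19.500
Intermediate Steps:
w(G, V) = G²
-33/(35 - 33) + w(-6, 2) = -33/(35 - 33) + (-6)² = -33/2 + 36 = 39/2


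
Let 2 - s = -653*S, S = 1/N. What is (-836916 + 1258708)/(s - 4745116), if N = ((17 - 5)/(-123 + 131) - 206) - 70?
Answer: -57890952/651267223 ≈ -0.088890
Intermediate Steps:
N = -549/2 (N = (12/8 - 206) - 70 = (12*(1/8) - 206) - 70 = (3/2 - 206) - 70 = -409/2 - 70 = -549/2 ≈ -274.50)
S = -2/549 (S = 1/(-549/2) = -2/549 ≈ -0.0036430)
s = -208/549 (s = 2 - (-653)*(-2)/549 = 2 - 1*1306/549 = 2 - 1306/549 = -208/549 ≈ -0.37887)
(-836916 + 1258708)/(s - 4745116) = (-836916 + 1258708)/(-208/549 - 4745116) = 421792/(-2605068892/549) = 421792*(-549/2605068892) = -57890952/651267223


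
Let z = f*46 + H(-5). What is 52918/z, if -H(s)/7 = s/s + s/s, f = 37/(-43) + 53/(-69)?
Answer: -3413211/5735 ≈ -595.15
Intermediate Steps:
f = -4832/2967 (f = 37*(-1/43) + 53*(-1/69) = -37/43 - 53/69 = -4832/2967 ≈ -1.6286)
H(s) = -14 (H(s) = -7*(s/s + s/s) = -7*(1 + 1) = -7*2 = -14)
z = -11470/129 (z = -4832/2967*46 - 14 = -9664/129 - 14 = -11470/129 ≈ -88.915)
52918/z = 52918/(-11470/129) = 52918*(-129/11470) = -3413211/5735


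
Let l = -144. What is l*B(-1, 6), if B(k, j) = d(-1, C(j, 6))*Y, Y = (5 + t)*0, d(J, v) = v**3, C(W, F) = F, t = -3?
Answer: 0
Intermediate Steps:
Y = 0 (Y = (5 - 3)*0 = 2*0 = 0)
B(k, j) = 0 (B(k, j) = 6**3*0 = 216*0 = 0)
l*B(-1, 6) = -144*0 = 0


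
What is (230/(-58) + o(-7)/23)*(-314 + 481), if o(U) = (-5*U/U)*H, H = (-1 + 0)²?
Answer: -465930/667 ≈ -698.55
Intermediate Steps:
H = 1 (H = (-1)² = 1)
o(U) = -5 (o(U) = -5*U/U*1 = -5*1*1 = -5*1 = -5)
(230/(-58) + o(-7)/23)*(-314 + 481) = (230/(-58) - 5/23)*(-314 + 481) = (230*(-1/58) - 5*1/23)*167 = (-115/29 - 5/23)*167 = -2790/667*167 = -465930/667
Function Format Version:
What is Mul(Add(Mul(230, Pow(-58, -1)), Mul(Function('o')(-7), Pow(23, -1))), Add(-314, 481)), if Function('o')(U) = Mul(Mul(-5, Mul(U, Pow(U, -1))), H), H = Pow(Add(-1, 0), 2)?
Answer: Rational(-465930, 667) ≈ -698.55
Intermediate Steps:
H = 1 (H = Pow(-1, 2) = 1)
Function('o')(U) = -5 (Function('o')(U) = Mul(Mul(-5, Mul(U, Pow(U, -1))), 1) = Mul(Mul(-5, 1), 1) = Mul(-5, 1) = -5)
Mul(Add(Mul(230, Pow(-58, -1)), Mul(Function('o')(-7), Pow(23, -1))), Add(-314, 481)) = Mul(Add(Mul(230, Pow(-58, -1)), Mul(-5, Pow(23, -1))), Add(-314, 481)) = Mul(Add(Mul(230, Rational(-1, 58)), Mul(-5, Rational(1, 23))), 167) = Mul(Add(Rational(-115, 29), Rational(-5, 23)), 167) = Mul(Rational(-2790, 667), 167) = Rational(-465930, 667)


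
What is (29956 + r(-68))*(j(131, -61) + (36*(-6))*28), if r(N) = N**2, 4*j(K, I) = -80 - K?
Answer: -210963935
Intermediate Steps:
j(K, I) = -20 - K/4 (j(K, I) = (-80 - K)/4 = -20 - K/4)
(29956 + r(-68))*(j(131, -61) + (36*(-6))*28) = (29956 + (-68)**2)*((-20 - 1/4*131) + (36*(-6))*28) = (29956 + 4624)*((-20 - 131/4) - 216*28) = 34580*(-211/4 - 6048) = 34580*(-24403/4) = -210963935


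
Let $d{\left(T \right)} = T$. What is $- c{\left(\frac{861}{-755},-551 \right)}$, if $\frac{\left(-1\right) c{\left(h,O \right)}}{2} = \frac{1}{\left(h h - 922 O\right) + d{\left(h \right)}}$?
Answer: $\frac{570025}{144792665908} \approx 3.9368 \cdot 10^{-6}$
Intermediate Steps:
$c{\left(h,O \right)} = - \frac{2}{h + h^{2} - 922 O}$ ($c{\left(h,O \right)} = - \frac{2}{\left(h h - 922 O\right) + h} = - \frac{2}{\left(h^{2} - 922 O\right) + h} = - \frac{2}{h + h^{2} - 922 O}$)
$- c{\left(\frac{861}{-755},-551 \right)} = - \frac{-2}{\frac{861}{-755} + \left(\frac{861}{-755}\right)^{2} - -508022} = - \frac{-2}{861 \left(- \frac{1}{755}\right) + \left(861 \left(- \frac{1}{755}\right)\right)^{2} + 508022} = - \frac{-2}{- \frac{861}{755} + \left(- \frac{861}{755}\right)^{2} + 508022} = - \frac{-2}{- \frac{861}{755} + \frac{741321}{570025} + 508022} = - \frac{-2}{\frac{289585331816}{570025}} = - \frac{\left(-2\right) 570025}{289585331816} = \left(-1\right) \left(- \frac{570025}{144792665908}\right) = \frac{570025}{144792665908}$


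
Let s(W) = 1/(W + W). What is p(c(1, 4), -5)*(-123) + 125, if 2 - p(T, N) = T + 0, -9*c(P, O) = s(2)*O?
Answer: -404/3 ≈ -134.67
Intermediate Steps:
s(W) = 1/(2*W)
c(P, O) = -O/36 (c(P, O) = -(1/2)/2*O/9 = -(1/2)*(1/2)*O/9 = -O/36)
p(T, N) = 2 - T (p(T, N) = 2 - (T + 0) = 2 - T)
p(c(1, 4), -5)*(-123) + 125 = (2 - (-1)*4/36)*(-123) + 125 = (2 - 1*(-1/9))*(-123) + 125 = (2 + 1/9)*(-123) + 125 = (19/9)*(-123) + 125 = -779/3 + 125 = -404/3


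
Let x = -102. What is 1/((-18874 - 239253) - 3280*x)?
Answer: 1/76433 ≈ 1.3083e-5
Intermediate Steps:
1/((-18874 - 239253) - 3280*x) = 1/((-18874 - 239253) - 3280*(-102)) = 1/(-258127 + 334560) = 1/76433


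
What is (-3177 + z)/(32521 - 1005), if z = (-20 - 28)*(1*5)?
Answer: -3417/31516 ≈ -0.10842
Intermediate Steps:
z = -240 (z = -48*5 = -240)
(-3177 + z)/(32521 - 1005) = (-3177 - 240)/(32521 - 1005) = -3417/31516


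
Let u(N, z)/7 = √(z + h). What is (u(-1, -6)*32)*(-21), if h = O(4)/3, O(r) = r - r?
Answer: -4704*I*√6 ≈ -11522.0*I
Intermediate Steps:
O(r) = 0
h = 0 (h = 0/3 = 0*(⅓) = 0)
u(N, z) = 7*√z (u(N, z) = 7*√(z + 0) = 7*√z)
(u(-1, -6)*32)*(-21) = ((7*√(-6))*32)*(-21) = ((7*(I*√6))*32)*(-21) = ((7*I*√6)*32)*(-21) = (224*I*√6)*(-21) = -4704*I*√6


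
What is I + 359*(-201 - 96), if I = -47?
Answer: -106670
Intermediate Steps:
I + 359*(-201 - 96) = -47 + 359*(-201 - 96) = -47 + 359*(-297) = -47 - 106623 = -106670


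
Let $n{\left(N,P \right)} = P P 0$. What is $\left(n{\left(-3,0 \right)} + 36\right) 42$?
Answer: $1512$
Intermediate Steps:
$n{\left(N,P \right)} = 0$ ($n{\left(N,P \right)} = P^{2} \cdot 0 = 0$)
$\left(n{\left(-3,0 \right)} + 36\right) 42 = \left(0 + 36\right) 42 = 36 \cdot 42 = 1512$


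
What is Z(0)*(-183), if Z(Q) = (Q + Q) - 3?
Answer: 549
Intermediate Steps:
Z(Q) = -3 + 2*Q (Z(Q) = 2*Q - 3 = -3 + 2*Q)
Z(0)*(-183) = (-3 + 2*0)*(-183) = (-3 + 0)*(-183) = -3*(-183) = 549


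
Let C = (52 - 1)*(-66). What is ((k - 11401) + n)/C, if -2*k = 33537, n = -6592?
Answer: 69523/6732 ≈ 10.327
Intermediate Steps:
k = -33537/2 (k = -1/2*33537 = -33537/2 ≈ -16769.)
C = -3366 (C = 51*(-66) = -3366)
((k - 11401) + n)/C = ((-33537/2 - 11401) - 6592)/(-3366) = (-56339/2 - 6592)*(-1/3366) = -69523/2*(-1/3366) = 69523/6732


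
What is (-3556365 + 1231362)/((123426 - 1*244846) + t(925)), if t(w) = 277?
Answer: 775001/40381 ≈ 19.192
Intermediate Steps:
(-3556365 + 1231362)/((123426 - 1*244846) + t(925)) = (-3556365 + 1231362)/((123426 - 1*244846) + 277) = -2325003/((123426 - 244846) + 277) = -2325003/(-121420 + 277) = -2325003/(-121143) = -2325003*(-1/121143) = 775001/40381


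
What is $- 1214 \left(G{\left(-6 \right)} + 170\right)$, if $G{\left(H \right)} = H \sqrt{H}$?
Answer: $-206380 + 7284 i \sqrt{6} \approx -2.0638 \cdot 10^{5} + 17842.0 i$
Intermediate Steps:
$G{\left(H \right)} = H^{\frac{3}{2}}$
$- 1214 \left(G{\left(-6 \right)} + 170\right) = - 1214 \left(\left(-6\right)^{\frac{3}{2}} + 170\right) = - 1214 \left(- 6 i \sqrt{6} + 170\right) = - 1214 \left(170 - 6 i \sqrt{6}\right) = -206380 + 7284 i \sqrt{6}$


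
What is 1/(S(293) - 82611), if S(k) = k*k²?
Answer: 1/25071146 ≈ 3.9886e-8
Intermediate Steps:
S(k) = k³
1/(S(293) - 82611) = 1/(293³ - 82611) = 1/(25153757 - 82611) = 1/25071146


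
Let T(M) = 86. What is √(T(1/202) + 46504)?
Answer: √46590 ≈ 215.85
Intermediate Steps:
√(T(1/202) + 46504) = √(86 + 46504) = √46590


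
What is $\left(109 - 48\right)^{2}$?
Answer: $3721$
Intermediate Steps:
$\left(109 - 48\right)^{2} = 61^{2} = 3721$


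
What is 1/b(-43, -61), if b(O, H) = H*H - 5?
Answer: 1/3716 ≈ 0.00026911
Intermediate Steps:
b(O, H) = -5 + H² (b(O, H) = H² - 5 = -5 + H²)
1/b(-43, -61) = 1/(-5 + (-61)²) = 1/(-5 + 3721) = 1/3716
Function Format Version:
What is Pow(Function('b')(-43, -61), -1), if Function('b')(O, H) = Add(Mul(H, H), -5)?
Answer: Rational(1, 3716) ≈ 0.00026911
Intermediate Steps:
Function('b')(O, H) = Add(-5, Pow(H, 2)) (Function('b')(O, H) = Add(Pow(H, 2), -5) = Add(-5, Pow(H, 2)))
Pow(Function('b')(-43, -61), -1) = Pow(Add(-5, Pow(-61, 2)), -1) = Pow(Add(-5, 3721), -1) = Pow(3716, -1) = Rational(1, 3716)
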